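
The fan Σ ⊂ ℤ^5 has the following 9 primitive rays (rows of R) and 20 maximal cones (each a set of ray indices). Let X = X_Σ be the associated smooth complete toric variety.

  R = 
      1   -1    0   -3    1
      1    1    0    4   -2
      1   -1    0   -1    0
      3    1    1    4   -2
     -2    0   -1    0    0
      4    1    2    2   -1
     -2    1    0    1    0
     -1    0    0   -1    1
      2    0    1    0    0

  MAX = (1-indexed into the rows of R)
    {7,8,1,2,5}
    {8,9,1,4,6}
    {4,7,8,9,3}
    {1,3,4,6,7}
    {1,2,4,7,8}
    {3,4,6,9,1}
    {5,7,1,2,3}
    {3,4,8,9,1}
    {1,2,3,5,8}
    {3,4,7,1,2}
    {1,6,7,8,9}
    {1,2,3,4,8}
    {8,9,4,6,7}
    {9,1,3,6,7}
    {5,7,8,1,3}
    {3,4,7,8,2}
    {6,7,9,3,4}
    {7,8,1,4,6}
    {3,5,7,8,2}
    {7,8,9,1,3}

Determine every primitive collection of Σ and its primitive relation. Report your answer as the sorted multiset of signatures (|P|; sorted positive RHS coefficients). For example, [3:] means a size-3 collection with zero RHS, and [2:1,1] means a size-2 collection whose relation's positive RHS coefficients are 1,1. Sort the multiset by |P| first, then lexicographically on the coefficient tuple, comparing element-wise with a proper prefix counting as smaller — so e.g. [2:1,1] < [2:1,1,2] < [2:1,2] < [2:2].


The 9 primitive collections of Σ (r=9, n=5):

  P={5,9}:  v_{5} + v_{9} = 0 — sig = [2:]
  P={2,9}:  v_{2} + v_{9} = v_{4} — sig = [2:1]
  P={4,5}:  v_{4} + v_{5} = v_{2} — sig = [2:1]
  P={5,6}:  v_{5} + v_{6} = v_{1} + v_{4} + v_{7} — sig = [2:1,1,1]
  P={2,6}:  v_{2} + v_{6} = v_{1} + 2·v_{4} + v_{7} — sig = [2:1,1,2]
  P={3,6,8}:  v_{3} + v_{6} + v_{8} = 2·v_{9} — sig = [3:2]
  P={1,4,7,9}:  v_{1} + v_{4} + v_{7} + v_{9} = v_{6} — sig = [4:1]
  P={1,2,3,7,8}:  v_{1} + v_{2} + v_{3} + v_{7} + v_{8} = 0 — sig = [5:]
  P={1,3,4,7,8}:  v_{1} + v_{3} + v_{4} + v_{7} + v_{8} = v_{9} — sig = [5:1]

Hence PRS(X_Σ) =
{ [2:],  [2:1] ×2,  [2:1,1,1],  [2:1,1,2],  [3:2],  [4:1],  [5:],  [5:1] }


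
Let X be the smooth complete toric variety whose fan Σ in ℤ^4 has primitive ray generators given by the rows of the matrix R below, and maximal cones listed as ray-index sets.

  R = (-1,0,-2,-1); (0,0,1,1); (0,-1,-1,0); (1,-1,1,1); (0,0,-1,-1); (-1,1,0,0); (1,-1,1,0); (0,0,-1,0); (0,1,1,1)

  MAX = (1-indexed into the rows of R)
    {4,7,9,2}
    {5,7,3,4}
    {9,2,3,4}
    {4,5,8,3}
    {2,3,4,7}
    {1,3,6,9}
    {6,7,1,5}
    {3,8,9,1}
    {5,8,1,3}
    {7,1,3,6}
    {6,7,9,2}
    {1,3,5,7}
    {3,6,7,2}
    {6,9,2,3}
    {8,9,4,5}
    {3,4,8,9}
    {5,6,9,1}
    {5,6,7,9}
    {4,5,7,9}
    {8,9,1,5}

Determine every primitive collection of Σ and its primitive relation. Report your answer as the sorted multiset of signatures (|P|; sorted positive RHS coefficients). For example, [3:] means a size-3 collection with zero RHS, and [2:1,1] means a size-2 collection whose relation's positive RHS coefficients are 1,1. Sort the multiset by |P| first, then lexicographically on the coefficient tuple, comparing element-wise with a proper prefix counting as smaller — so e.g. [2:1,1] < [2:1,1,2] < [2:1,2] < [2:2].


11 minimal non-faces of Δ(Σ) (on 9 rays):

  • {2,5}:  v_{2} + v_{5} = 0 — sig = [2:]
  • {1,4}:  v_{1} + v_{4} = v_{3} — sig = [2:1]
  • {4,6}:  v_{4} + v_{6} = v_{2} — sig = [2:1]
  • {1,2}:  v_{1} + v_{2} = v_{3} + v_{6} — sig = [2:1,1]
  • {2,8}:  v_{2} + v_{8} = v_{3} + v_{9} — sig = [2:1,1]
  • {6,8}:  v_{6} + v_{8} = v_{1} + v_{9} — sig = [2:1,1]
  • {7,8}:  v_{7} + v_{8} = v_{4} + v_{5} — sig = [2:1,1]
  • {1,7,9}:  v_{1} + v_{7} + v_{9} = 0 — sig = [3:]
  • {3,5,6}:  v_{3} + v_{5} + v_{6} = v_{1} — sig = [3:1]
  • {3,5,9}:  v_{3} + v_{5} + v_{9} = v_{8} — sig = [3:1]
  • {3,7,9}:  v_{3} + v_{7} + v_{9} = v_{4} — sig = [3:1]

Sorted signature multiset PRS(X):
    |P|=2: 7 collections, coeffs (), (1), (1), (1,1), (1,1), (1,1), (1,1)
    |P|=3: 4 collections, coeffs (), (1), (1), (1)


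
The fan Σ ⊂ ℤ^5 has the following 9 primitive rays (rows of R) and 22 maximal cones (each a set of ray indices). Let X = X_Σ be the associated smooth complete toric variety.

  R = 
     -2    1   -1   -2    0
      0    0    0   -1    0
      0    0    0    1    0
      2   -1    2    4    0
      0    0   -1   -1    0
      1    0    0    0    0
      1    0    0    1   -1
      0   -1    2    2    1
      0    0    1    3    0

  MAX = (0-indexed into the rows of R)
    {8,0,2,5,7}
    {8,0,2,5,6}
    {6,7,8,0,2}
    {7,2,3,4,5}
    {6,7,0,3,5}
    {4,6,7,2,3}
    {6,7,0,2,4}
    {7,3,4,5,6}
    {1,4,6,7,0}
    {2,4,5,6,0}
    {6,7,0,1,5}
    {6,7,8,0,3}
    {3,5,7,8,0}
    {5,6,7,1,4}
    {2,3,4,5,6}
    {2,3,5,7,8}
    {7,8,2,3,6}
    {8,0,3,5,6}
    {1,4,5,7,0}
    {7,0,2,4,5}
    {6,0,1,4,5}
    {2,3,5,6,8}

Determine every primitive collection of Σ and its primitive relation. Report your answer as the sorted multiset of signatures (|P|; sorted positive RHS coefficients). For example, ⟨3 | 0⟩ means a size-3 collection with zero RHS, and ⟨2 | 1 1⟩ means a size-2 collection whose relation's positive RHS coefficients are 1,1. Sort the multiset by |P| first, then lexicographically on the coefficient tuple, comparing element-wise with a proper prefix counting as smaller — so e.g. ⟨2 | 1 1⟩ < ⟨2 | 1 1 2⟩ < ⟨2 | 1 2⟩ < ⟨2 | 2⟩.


Primitive collections (9):

  P = {1,2}:  v_{1} + v_{2} = 0  ⇒ sig = ⟨2 | 0⟩
  P = {1,8}:  v_{1} + v_{8} = v_{0} + v_{3}  ⇒ sig = ⟨2 | 1 1⟩
  P = {1,3}:  v_{1} + v_{3} = v_{5} + v_{6} + v_{7}  ⇒ sig = ⟨2 | 1 1 1⟩
  P = {4,8}:  v_{4} + v_{8} = 2·v_{2}  ⇒ sig = ⟨2 | 2⟩
  P = {0,2,3}:  v_{0} + v_{2} + v_{3} = v_{8}  ⇒ sig = ⟨3 | 1⟩
  P = {0,3,4}:  v_{0} + v_{3} + v_{4} = v_{2}  ⇒ sig = ⟨3 | 1⟩
  P = {2,5,6,7}:  v_{2} + v_{5} + v_{6} + v_{7} = v_{3}  ⇒ sig = ⟨4 | 1⟩
  P = {5,6,7,8}:  v_{5} + v_{6} + v_{7} + v_{8} = v_{0} + 2·v_{3}  ⇒ sig = ⟨4 | 1 2⟩
  P = {0,4,5,6,7}:  v_{0} + v_{4} + v_{5} + v_{6} + v_{7} = 0  ⇒ sig = ⟨5 | 0⟩

Signatures (|P|; sorted positive RHS coefficients), sorted:
    ⟨2 | 0⟩
    ⟨2 | 1 1⟩
    ⟨2 | 1 1 1⟩
    ⟨2 | 2⟩
    ⟨3 | 1⟩
    ⟨3 | 1⟩
    ⟨4 | 1⟩
    ⟨4 | 1 2⟩
    ⟨5 | 0⟩


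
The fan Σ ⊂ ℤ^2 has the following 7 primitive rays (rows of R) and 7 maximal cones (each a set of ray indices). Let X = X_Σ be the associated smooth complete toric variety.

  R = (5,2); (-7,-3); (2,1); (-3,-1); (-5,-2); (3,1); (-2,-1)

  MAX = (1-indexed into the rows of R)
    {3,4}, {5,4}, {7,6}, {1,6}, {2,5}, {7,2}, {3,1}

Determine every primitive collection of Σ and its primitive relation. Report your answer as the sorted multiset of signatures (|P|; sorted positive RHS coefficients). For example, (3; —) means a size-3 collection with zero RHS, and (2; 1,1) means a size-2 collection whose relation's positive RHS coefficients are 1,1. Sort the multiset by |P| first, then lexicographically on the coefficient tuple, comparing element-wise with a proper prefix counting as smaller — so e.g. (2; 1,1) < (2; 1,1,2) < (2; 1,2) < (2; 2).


|primitive collections| = 14. Relations:

  P = {1,5}:  v_{1} + v_{5} = 0 — sig = (2; —)
  P = {3,7}:  v_{3} + v_{7} = 0 — sig = (2; —)
  P = {4,6}:  v_{4} + v_{6} = 0 — sig = (2; —)
  P = {1,2}:  v_{1} + v_{2} = v_{7} — sig = (2; 1)
  P = {1,4}:  v_{1} + v_{4} = v_{3} — sig = (2; 1)
  P = {1,7}:  v_{1} + v_{7} = v_{6} — sig = (2; 1)
  P = {2,3}:  v_{2} + v_{3} = v_{5} — sig = (2; 1)
  P = {3,5}:  v_{3} + v_{5} = v_{4} — sig = (2; 1)
  P = {3,6}:  v_{3} + v_{6} = v_{1} — sig = (2; 1)
  P = {4,7}:  v_{4} + v_{7} = v_{5} — sig = (2; 1)
  P = {5,6}:  v_{5} + v_{6} = v_{7} — sig = (2; 1)
  P = {5,7}:  v_{5} + v_{7} = v_{2} — sig = (2; 1)
  P = {2,4}:  v_{2} + v_{4} = 2·v_{5} — sig = (2; 2)
  P = {2,6}:  v_{2} + v_{6} = 2·v_{7} — sig = (2; 2)

Sorted signature multiset PRS(X):
    (2; —)
    (2; —)
    (2; —)
    (2; 1)
    (2; 1)
    (2; 1)
    (2; 1)
    (2; 1)
    (2; 1)
    (2; 1)
    (2; 1)
    (2; 1)
    (2; 2)
    (2; 2)


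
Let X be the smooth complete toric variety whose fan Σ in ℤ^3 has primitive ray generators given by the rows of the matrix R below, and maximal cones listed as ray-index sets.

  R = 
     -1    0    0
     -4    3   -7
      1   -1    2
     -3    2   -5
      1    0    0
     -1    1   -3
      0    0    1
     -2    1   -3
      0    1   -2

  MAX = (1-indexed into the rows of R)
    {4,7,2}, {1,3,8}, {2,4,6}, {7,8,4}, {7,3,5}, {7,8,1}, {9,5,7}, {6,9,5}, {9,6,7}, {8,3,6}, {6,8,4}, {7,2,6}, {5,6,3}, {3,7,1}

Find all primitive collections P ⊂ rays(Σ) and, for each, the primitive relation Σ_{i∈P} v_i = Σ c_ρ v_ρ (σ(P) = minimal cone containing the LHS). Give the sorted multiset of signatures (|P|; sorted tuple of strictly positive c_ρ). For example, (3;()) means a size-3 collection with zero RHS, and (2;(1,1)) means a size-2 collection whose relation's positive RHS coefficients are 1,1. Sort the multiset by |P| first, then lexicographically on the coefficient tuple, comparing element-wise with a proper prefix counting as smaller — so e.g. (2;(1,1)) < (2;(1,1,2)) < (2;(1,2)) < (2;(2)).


Primitive collections (20):

  P = {1,5}:  v_{1} + v_{5} = 0  ⟹  sig = (2;())
  P = {1,6}:  v_{1} + v_{6} = v_{8}  ⟹  sig = (2;(1))
  P = {2,3}:  v_{2} + v_{3} = v_{4}  ⟹  sig = (2;(1))
  P = {3,4}:  v_{3} + v_{4} = v_{8}  ⟹  sig = (2;(1))
  P = {3,9}:  v_{3} + v_{9} = v_{5}  ⟹  sig = (2;(1))
  P = {5,8}:  v_{5} + v_{8} = v_{6}  ⟹  sig = (2;(1))
  P = {1,9}:  v_{1} + v_{9} = v_{6} + v_{7}  ⟹  sig = (2;(1,1))
  P = {1,2}:  v_{1} + v_{2} = v_{4} + v_{7} + v_{8}  ⟹  sig = (2;(1,1,1))
  P = {1,4}:  v_{1} + v_{4} = v_{7} + 2·v_{8}  ⟹  sig = (2;(1,2))
  P = {4,5}:  v_{4} + v_{5} = 2·v_{6} + v_{7}  ⟹  sig = (2;(1,2))
  P = {8,9}:  v_{8} + v_{9} = 2·v_{6} + v_{7}  ⟹  sig = (2;(1,2))
  P = {2,8}:  v_{2} + v_{8} = 2·v_{4}  ⟹  sig = (2;(2))
  P = {2,5}:  v_{2} + v_{5} = 3·v_{6} + 2·v_{7}  ⟹  sig = (2;(2,3))
  P = {4,9}:  v_{4} + v_{9} = 3·v_{6} + 2·v_{7}  ⟹  sig = (2;(2,3))
  P = {2,9}:  v_{2} + v_{9} = 4·v_{6} + 3·v_{7}  ⟹  sig = (2;(3,4))
  P = {3,6,7}:  v_{3} + v_{6} + v_{7} = 0  ⟹  sig = (3;())
  P = {3,7,8}:  v_{3} + v_{7} + v_{8} = v_{1}  ⟹  sig = (3;(1))
  P = {4,6,7}:  v_{4} + v_{6} + v_{7} = v_{2}  ⟹  sig = (3;(1))
  P = {5,6,7}:  v_{5} + v_{6} + v_{7} = v_{9}  ⟹  sig = (3;(1))
  P = {6,7,8}:  v_{6} + v_{7} + v_{8} = v_{4}  ⟹  sig = (3;(1))

Hence PRS(X_Σ) =
    |P|=2: 15 collections, coeffs (), (1), (1), (1), (1), (1), (1,1), (1,1,1), (1,2), (1,2), (1,2), (2), (2,3), (2,3), (3,4)
    |P|=3: 5 collections, coeffs (), (1), (1), (1), (1)


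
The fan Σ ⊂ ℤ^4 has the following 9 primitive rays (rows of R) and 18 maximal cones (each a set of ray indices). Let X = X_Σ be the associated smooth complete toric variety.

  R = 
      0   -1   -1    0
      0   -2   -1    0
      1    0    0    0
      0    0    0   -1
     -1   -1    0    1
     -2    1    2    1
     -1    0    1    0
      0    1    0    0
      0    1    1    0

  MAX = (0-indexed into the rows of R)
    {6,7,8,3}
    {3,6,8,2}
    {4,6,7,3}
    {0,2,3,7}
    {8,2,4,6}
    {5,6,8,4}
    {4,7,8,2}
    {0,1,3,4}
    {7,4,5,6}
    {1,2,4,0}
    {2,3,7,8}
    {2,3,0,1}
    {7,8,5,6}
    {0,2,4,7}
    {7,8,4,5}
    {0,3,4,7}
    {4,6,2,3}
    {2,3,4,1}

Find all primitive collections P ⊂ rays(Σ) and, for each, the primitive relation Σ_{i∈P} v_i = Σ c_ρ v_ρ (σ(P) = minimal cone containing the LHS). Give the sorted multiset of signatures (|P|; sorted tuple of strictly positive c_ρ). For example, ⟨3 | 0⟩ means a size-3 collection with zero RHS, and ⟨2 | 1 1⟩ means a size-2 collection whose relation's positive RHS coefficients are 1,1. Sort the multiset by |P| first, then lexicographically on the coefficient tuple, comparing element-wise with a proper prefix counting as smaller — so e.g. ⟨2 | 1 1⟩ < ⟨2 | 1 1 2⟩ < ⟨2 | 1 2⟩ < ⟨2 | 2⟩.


|primitive collections| = 14. Relations:

  P = {0,8}:  v_{0} + v_{8} = 0  ⟹  sig = ⟨2 | 0⟩
  P = {1,7}:  v_{1} + v_{7} = v_{0}  ⟹  sig = ⟨2 | 1⟩
  P = {0,6}:  v_{0} + v_{6} = v_{3} + v_{4}  ⟹  sig = ⟨2 | 1 1⟩
  P = {1,5}:  v_{1} + v_{5} = v_{4} + v_{6}  ⟹  sig = ⟨2 | 1 1⟩
  P = {0,5}:  v_{0} + v_{5} = v_{4} + v_{6} + v_{7}  ⟹  sig = ⟨2 | 1 1 1⟩
  P = {1,8}:  v_{1} + v_{8} = v_{2} + v_{3} + v_{4}  ⟹  sig = ⟨2 | 1 1 1⟩
  P = {2,5}:  v_{2} + v_{5} = v_{4} + 2·v_{8}  ⟹  sig = ⟨2 | 1 2⟩
  P = {3,5}:  v_{3} + v_{5} = 2·v_{6} + v_{7}  ⟹  sig = ⟨2 | 1 2⟩
  P = {1,6}:  v_{1} + v_{6} = v_{2} + 2·v_{3} + 2·v_{4}  ⟹  sig = ⟨2 | 1 2 2⟩
  P = {2,6,7}:  v_{2} + v_{6} + v_{7} = v_{8}  ⟹  sig = ⟨3 | 1⟩
  P = {3,4,8}:  v_{3} + v_{4} + v_{8} = v_{6}  ⟹  sig = ⟨3 | 1⟩
  P = {2,3,4,7}:  v_{2} + v_{3} + v_{4} + v_{7} = 0  ⟹  sig = ⟨4 | 0⟩
  P = {0,2,3,4}:  v_{0} + v_{2} + v_{3} + v_{4} = v_{1}  ⟹  sig = ⟨4 | 1⟩
  P = {4,6,7,8}:  v_{4} + v_{6} + v_{7} + v_{8} = v_{5}  ⟹  sig = ⟨4 | 1⟩

Hence PRS(X_Σ) =
    |P|=2: 9 collections, coeffs (), (1), (1,1), (1,1), (1,1,1), (1,1,1), (1,2), (1,2), (1,2,2)
    |P|=3: 2 collections, coeffs (1), (1)
    |P|=4: 3 collections, coeffs (), (1), (1)


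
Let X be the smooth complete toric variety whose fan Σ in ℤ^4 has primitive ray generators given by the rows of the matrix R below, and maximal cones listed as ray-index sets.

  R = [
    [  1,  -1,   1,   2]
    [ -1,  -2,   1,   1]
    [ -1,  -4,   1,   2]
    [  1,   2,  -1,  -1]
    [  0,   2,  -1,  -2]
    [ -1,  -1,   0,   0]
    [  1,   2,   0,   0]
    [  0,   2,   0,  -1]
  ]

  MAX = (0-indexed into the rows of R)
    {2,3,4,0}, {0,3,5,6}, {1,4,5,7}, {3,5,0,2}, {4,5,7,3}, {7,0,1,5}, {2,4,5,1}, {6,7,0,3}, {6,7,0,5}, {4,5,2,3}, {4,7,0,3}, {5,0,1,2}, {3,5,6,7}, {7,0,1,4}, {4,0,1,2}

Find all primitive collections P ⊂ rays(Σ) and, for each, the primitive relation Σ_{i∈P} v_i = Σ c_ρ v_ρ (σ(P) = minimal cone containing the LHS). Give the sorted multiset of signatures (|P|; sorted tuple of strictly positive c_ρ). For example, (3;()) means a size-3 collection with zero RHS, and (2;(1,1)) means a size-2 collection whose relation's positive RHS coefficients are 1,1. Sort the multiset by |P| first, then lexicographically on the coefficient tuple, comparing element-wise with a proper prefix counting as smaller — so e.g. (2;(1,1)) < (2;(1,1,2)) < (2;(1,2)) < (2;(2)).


7 minimal non-faces of Δ(Σ) (on 8 rays):

  P={1,3}:  v_{1} + v_{3} = 0 — sig = (2;())
  P={2,7}:  v_{2} + v_{7} = v_{1} — sig = (2;(1))
  P={2,6}:  v_{2} + v_{6} = v_{0} + v_{5} — sig = (2;(1,1))
  P={4,6}:  v_{4} + v_{6} = v_{3} + v_{7} — sig = (2;(1,1))
  P={1,6}:  v_{1} + v_{6} = v_{0} + v_{5} + v_{7} — sig = (2;(1,1,1))
  P={0,4,5}:  v_{0} + v_{4} + v_{5} = 0 — sig = (3;())
  P={0,3,5,7}:  v_{0} + v_{3} + v_{5} + v_{7} = v_{6} — sig = (4;(1))

Sorted signature multiset PRS(X):
[(2;()), (2;(1)), (2;(1,1)), (2;(1,1)), (2;(1,1,1)), (3;()), (4;(1))]


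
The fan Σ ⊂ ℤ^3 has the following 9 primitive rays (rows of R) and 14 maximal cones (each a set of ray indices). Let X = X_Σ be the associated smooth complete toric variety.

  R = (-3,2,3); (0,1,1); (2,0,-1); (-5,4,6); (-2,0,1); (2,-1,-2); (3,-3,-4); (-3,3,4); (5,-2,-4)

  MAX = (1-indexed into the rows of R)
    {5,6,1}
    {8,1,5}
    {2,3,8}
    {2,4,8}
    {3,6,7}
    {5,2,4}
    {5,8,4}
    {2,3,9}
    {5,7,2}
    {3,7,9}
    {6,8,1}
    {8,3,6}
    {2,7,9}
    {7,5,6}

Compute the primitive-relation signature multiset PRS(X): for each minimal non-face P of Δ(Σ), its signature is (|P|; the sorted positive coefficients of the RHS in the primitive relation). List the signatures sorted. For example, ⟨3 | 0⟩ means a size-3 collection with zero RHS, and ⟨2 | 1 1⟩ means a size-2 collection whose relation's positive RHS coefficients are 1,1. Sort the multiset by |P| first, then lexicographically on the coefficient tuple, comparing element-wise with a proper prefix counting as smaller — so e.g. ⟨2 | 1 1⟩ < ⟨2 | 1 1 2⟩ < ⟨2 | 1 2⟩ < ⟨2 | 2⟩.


Minimal non-faces — 18 found among 9 rays, 14 max cones:

  {3,5}:  v_{3} + v_{5} = 0  ⇒ sig = ⟨2 | 0⟩
  {7,8}:  v_{7} + v_{8} = 0  ⇒ sig = ⟨2 | 0⟩
  {1,2}:  v_{1} + v_{2} = v_{8}  ⇒ sig = ⟨2 | 1⟩
  {1,9}:  v_{1} + v_{9} = v_{3}  ⇒ sig = ⟨2 | 1⟩
  {2,6}:  v_{2} + v_{6} = v_{3}  ⇒ sig = ⟨2 | 1⟩
  {4,6}:  v_{4} + v_{6} = v_{8}  ⇒ sig = ⟨2 | 1⟩
  {1,3}:  v_{1} + v_{3} = v_{6} + v_{8}  ⇒ sig = ⟨2 | 1 1⟩
  {1,7}:  v_{1} + v_{7} = v_{5} + v_{6}  ⇒ sig = ⟨2 | 1 1⟩
  {3,4}:  v_{3} + v_{4} = v_{2} + v_{8}  ⇒ sig = ⟨2 | 1 1⟩
  {4,7}:  v_{4} + v_{7} = v_{2} + v_{5}  ⇒ sig = ⟨2 | 1 1⟩
  {5,9}:  v_{5} + v_{9} = v_{2} + v_{7}  ⇒ sig = ⟨2 | 1 1⟩
  {8,9}:  v_{8} + v_{9} = v_{2} + v_{3}  ⇒ sig = ⟨2 | 1 1⟩
  {1,4}:  v_{1} + v_{4} = v_{5} + 2·v_{8}  ⇒ sig = ⟨2 | 1 2⟩
  {6,9}:  v_{6} + v_{9} = 2·v_{3} + v_{7}  ⇒ sig = ⟨2 | 1 2⟩
  {4,9}:  v_{4} + v_{9} = 2·v_{2}  ⇒ sig = ⟨2 | 2⟩
  {2,3,7}:  v_{2} + v_{3} + v_{7} = v_{9}  ⇒ sig = ⟨3 | 1⟩
  {2,5,8}:  v_{2} + v_{5} + v_{8} = v_{4}  ⇒ sig = ⟨3 | 1⟩
  {5,6,8}:  v_{5} + v_{6} + v_{8} = v_{1}  ⇒ sig = ⟨3 | 1⟩

Signatures (|P|; sorted positive RHS coefficients), sorted:
{ ⟨2 | 0⟩ ×2,  ⟨2 | 1⟩ ×4,  ⟨2 | 1 1⟩ ×6,  ⟨2 | 1 2⟩ ×2,  ⟨2 | 2⟩,  ⟨3 | 1⟩ ×3 }


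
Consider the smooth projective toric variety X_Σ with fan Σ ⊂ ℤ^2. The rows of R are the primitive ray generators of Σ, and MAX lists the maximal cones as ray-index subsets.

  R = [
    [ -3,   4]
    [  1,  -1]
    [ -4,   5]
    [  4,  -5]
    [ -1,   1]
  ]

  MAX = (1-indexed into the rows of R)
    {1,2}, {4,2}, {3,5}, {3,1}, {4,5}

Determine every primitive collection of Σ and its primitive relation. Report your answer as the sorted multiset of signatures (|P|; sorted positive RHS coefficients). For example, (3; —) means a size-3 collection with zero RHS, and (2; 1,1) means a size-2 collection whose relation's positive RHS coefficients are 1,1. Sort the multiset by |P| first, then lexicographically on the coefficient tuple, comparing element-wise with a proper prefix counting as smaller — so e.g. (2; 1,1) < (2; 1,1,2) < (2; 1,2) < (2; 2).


|primitive collections| = 5. Relations:

  {2,5}:  v_{2} + v_{5} = 0 — sig = (2; —)
  {3,4}:  v_{3} + v_{4} = 0 — sig = (2; —)
  {1,4}:  v_{1} + v_{4} = v_{2} — sig = (2; 1)
  {1,5}:  v_{1} + v_{5} = v_{3} — sig = (2; 1)
  {2,3}:  v_{2} + v_{3} = v_{1} — sig = (2; 1)

Signatures (|P|; sorted positive RHS coefficients), sorted:
    (2; —)
    (2; —)
    (2; 1)
    (2; 1)
    (2; 1)


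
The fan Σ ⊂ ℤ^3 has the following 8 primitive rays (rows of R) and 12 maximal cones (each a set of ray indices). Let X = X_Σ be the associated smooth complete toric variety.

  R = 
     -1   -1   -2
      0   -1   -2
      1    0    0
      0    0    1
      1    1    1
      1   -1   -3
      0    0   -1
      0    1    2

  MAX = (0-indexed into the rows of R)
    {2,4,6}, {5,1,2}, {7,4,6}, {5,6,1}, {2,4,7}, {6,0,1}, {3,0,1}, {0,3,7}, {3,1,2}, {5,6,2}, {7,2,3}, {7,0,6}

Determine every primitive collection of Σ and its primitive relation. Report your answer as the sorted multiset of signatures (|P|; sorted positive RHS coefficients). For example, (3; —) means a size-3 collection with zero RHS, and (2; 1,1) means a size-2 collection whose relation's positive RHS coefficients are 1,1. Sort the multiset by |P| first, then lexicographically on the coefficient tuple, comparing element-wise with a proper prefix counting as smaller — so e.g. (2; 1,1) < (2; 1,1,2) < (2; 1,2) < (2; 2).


Minimal non-faces — 12 found among 8 rays, 12 max cones:

  P={1,7}:  v_{1} + v_{7} = 0  →  sig = (2; —)
  P={3,6}:  v_{3} + v_{6} = 0  →  sig = (2; —)
  P={0,2}:  v_{0} + v_{2} = v_{1}  →  sig = (2; 1)
  P={0,4}:  v_{0} + v_{4} = v_{6}  →  sig = (2; 1)
  P={1,4}:  v_{1} + v_{4} = v_{2} + v_{6}  →  sig = (2; 1,1)
  P={3,4}:  v_{3} + v_{4} = v_{2} + v_{7}  →  sig = (2; 1,1)
  P={3,5}:  v_{3} + v_{5} = v_{1} + v_{2}  →  sig = (2; 1,1)
  P={5,7}:  v_{5} + v_{7} = v_{2} + v_{6}  →  sig = (2; 1,1)
  P={0,5}:  v_{0} + v_{5} = 2·v_{1} + v_{6}  →  sig = (2; 1,2)
  P={4,5}:  v_{4} + v_{5} = 2·v_{2} + 2·v_{6}  →  sig = (2; 2,2)
  P={1,2,6}:  v_{1} + v_{2} + v_{6} = v_{5}  →  sig = (3; 1)
  P={2,6,7}:  v_{2} + v_{6} + v_{7} = v_{4}  →  sig = (3; 1)

Sorted signature multiset PRS(X):
[(2; —), (2; —), (2; 1), (2; 1), (2; 1,1), (2; 1,1), (2; 1,1), (2; 1,1), (2; 1,2), (2; 2,2), (3; 1), (3; 1)]


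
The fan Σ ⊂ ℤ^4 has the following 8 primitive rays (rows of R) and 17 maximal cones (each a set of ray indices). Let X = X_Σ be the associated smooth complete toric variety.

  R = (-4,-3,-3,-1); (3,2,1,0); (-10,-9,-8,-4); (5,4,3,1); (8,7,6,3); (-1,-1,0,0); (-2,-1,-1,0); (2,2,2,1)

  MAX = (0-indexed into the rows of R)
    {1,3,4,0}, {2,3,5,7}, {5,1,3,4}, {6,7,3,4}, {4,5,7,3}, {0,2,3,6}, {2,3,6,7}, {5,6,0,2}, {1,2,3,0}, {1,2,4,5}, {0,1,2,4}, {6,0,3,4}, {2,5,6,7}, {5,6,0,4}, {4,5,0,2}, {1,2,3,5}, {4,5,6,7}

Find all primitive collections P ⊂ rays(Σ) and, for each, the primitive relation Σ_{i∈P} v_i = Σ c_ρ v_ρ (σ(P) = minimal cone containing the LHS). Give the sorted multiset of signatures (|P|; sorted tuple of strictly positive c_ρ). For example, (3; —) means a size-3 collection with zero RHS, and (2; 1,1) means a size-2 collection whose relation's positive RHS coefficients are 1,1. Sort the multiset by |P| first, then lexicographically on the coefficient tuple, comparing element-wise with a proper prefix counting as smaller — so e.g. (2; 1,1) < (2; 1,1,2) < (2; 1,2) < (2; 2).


Primitive collections (9):

  P = {0,7}:  v_{0} + v_{7} = v_{6}  ⟹  sig = (2; 1)
  P = {1,7}:  v_{1} + v_{7} = v_{3}  ⟹  sig = (2; 1)
  P = {1,6}:  v_{1} + v_{6} = v_{0} + v_{3}  ⟹  sig = (2; 1,1)
  P = {0,3,5}:  v_{0} + v_{3} + v_{5} = 0  ⟹  sig = (3; —)
  P = {2,4,7}:  v_{2} + v_{4} + v_{7} = 0  ⟹  sig = (3; —)
  P = {2,3,4}:  v_{2} + v_{3} + v_{4} = v_{1}  ⟹  sig = (3; 1)
  P = {2,4,6}:  v_{2} + v_{4} + v_{6} = v_{0}  ⟹  sig = (3; 1)
  P = {3,5,6}:  v_{3} + v_{5} + v_{6} = v_{7}  ⟹  sig = (3; 1)
  P = {0,1,5}:  v_{0} + v_{1} + v_{5} = v_{2} + v_{4}  ⟹  sig = (3; 1,1)

Hence PRS(X_Σ) =
{ (2; 1) ×2,  (2; 1,1),  (3; —) ×2,  (3; 1) ×3,  (3; 1,1) }


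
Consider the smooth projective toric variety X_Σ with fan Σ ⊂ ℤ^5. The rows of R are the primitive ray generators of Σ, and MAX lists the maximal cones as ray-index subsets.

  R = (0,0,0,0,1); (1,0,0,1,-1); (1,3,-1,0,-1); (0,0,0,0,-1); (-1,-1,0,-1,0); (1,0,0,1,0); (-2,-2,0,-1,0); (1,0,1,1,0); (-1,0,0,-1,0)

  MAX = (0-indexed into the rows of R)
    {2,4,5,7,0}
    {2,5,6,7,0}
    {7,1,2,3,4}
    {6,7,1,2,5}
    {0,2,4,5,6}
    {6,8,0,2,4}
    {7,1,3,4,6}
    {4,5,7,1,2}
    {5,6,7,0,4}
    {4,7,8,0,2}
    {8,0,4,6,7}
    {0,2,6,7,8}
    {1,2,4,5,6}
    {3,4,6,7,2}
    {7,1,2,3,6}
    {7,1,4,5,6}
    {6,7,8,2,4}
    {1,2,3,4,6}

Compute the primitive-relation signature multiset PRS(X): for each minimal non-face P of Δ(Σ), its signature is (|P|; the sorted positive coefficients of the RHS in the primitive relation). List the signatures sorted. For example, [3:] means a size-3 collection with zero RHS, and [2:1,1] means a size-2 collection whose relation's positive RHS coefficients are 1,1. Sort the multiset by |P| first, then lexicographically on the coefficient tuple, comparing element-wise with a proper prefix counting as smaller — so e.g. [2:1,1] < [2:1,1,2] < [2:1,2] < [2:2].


Primitive collections (9):

  {0,3}:  v_{0} + v_{3} = 0  ⇒ sig = [2:]
  {5,8}:  v_{5} + v_{8} = 0  ⇒ sig = [2:]
  {0,1}:  v_{0} + v_{1} = v_{5}  ⇒ sig = [2:1]
  {1,8}:  v_{1} + v_{8} = v_{3}  ⇒ sig = [2:1]
  {3,5}:  v_{3} + v_{5} = v_{1}  ⇒ sig = [2:1]
  {3,8}:  v_{3} + v_{8} = v_{2} + v_{4} + v_{6} + v_{7}  ⇒ sig = [2:1,1,1,1]
  {0,2,4,6,7}:  v_{0} + v_{2} + v_{4} + v_{6} + v_{7} = v_{8}  ⇒ sig = [5:1]
  {2,4,5,6,7}:  v_{2} + v_{4} + v_{5} + v_{6} + v_{7} = v_{3}  ⇒ sig = [5:1]
  {1,2,4,6,7}:  v_{1} + v_{2} + v_{4} + v_{6} + v_{7} = 2·v_{3}  ⇒ sig = [5:2]

Sorted signature multiset PRS(X):
    [2:]
    [2:]
    [2:1]
    [2:1]
    [2:1]
    [2:1,1,1,1]
    [5:1]
    [5:1]
    [5:2]


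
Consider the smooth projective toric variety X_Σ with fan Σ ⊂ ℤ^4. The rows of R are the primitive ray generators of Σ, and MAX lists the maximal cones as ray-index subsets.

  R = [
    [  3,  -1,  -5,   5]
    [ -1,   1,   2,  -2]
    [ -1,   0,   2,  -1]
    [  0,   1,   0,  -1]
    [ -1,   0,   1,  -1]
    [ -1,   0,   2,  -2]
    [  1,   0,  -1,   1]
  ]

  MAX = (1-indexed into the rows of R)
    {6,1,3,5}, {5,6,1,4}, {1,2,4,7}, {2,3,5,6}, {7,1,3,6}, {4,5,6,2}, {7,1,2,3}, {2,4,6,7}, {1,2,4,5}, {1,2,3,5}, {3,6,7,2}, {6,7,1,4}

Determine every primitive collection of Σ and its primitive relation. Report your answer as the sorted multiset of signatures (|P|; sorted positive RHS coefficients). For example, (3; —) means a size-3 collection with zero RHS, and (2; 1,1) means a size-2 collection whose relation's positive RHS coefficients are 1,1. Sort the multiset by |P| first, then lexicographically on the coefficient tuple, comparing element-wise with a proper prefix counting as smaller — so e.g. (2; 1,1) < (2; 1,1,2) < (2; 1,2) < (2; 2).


The 3 primitive collections of Σ (r=7, n=4):

  {5,7}:  v_{5} + v_{7} = 0  ⟹  sig = (2; —)
  {3,4}:  v_{3} + v_{4} = v_{2}  ⟹  sig = (2; 1)
  {1,2,6}:  v_{1} + v_{2} + v_{6} = v_{7}  ⟹  sig = (3; 1)

Sorted signature multiset PRS(X):
[(2; —), (2; 1), (3; 1)]


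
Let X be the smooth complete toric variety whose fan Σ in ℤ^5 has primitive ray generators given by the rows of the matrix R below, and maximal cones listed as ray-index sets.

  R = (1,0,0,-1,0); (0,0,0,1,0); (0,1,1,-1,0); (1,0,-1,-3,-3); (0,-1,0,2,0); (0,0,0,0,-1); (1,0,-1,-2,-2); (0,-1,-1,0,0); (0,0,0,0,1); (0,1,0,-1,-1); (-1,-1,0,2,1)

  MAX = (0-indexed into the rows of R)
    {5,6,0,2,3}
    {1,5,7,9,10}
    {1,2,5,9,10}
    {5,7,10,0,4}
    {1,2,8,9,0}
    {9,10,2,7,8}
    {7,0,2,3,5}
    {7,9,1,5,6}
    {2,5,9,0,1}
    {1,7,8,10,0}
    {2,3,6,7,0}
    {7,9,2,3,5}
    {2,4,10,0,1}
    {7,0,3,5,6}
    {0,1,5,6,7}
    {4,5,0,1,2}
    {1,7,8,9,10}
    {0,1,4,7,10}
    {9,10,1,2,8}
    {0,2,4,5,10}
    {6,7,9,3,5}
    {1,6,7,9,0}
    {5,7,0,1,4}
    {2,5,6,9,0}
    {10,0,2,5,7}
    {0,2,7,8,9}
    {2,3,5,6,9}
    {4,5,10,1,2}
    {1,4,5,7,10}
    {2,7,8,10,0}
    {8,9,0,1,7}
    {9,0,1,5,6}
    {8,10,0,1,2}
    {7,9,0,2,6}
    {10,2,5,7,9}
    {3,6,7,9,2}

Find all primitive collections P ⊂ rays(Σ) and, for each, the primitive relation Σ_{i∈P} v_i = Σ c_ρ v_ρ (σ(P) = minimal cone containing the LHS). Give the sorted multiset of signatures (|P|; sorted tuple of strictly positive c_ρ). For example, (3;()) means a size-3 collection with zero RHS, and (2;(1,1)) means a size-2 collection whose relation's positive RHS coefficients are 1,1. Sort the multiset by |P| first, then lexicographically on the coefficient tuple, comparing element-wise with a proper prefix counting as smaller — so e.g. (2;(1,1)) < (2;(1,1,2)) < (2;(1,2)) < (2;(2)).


Minimal non-faces — 18 found among 11 rays, 36 max cones:

  {5,8}:  v_{5} + v_{8} = 0  →  sig = (2;())
  {1,3}:  v_{1} + v_{3} = v_{5} + v_{6}  →  sig = (2;(1,1))
  {4,9}:  v_{4} + v_{9} = v_{1} + v_{5}  →  sig = (2;(1,1))
  {6,10}:  v_{6} + v_{10} = v_{5} + v_{7}  →  sig = (2;(1,1))
  {3,8}:  v_{3} + v_{8} = v_{2} + v_{6} + v_{7}  →  sig = (2;(1,1,1))
  {4,8}:  v_{4} + v_{8} = v_{0} + v_{1} + v_{10}  →  sig = (2;(1,1,1))
  {6,8}:  v_{6} + v_{8} = v_{0} + v_{7} + v_{9}  →  sig = (2;(1,1,1))
  {4,6}:  v_{4} + v_{6} = v_{0} + v_{1} + 2·v_{5} + v_{7}  →  sig = (2;(1,1,1,2))
  {3,4}:  v_{3} + v_{4} = v_{0} + 3·v_{5} + v_{7}  →  sig = (2;(1,1,3))
  {3,10}:  v_{3} + v_{10} = v_{2} + 2·v_{5} + 2·v_{7}  →  sig = (2;(1,2,2))
  {0,9,10}:  v_{0} + v_{9} + v_{10} = 0  →  sig = (3;())
  {1,2,7}:  v_{1} + v_{2} + v_{7} = 0  →  sig = (3;())
  {1,2,6}:  v_{1} + v_{2} + v_{6} = v_{0} + v_{5} + v_{9}  →  sig = (3;(1,1,1))
  {2,4,7}:  v_{2} + v_{4} + v_{7} = v_{0} + v_{5} + v_{10}  →  sig = (3;(1,1,1))
  {0,3,9}:  v_{0} + v_{3} + v_{9} = v_{2} + 2·v_{6}  →  sig = (3;(1,2))
  {0,1,5,10}:  v_{0} + v_{1} + v_{5} + v_{10} = v_{4}  →  sig = (4;(1))
  {0,5,7,9}:  v_{0} + v_{5} + v_{7} + v_{9} = v_{6}  →  sig = (4;(1))
  {2,5,6,7}:  v_{2} + v_{5} + v_{6} + v_{7} = v_{3}  →  sig = (4;(1))

Signatures (|P|; sorted positive RHS coefficients), sorted:
    |P|=2: 10 collections, coeffs (), (1,1), (1,1), (1,1), (1,1,1), (1,1,1), (1,1,1), (1,1,1,2), (1,1,3), (1,2,2)
    |P|=3: 5 collections, coeffs (), (), (1,1,1), (1,1,1), (1,2)
    |P|=4: 3 collections, coeffs (1), (1), (1)


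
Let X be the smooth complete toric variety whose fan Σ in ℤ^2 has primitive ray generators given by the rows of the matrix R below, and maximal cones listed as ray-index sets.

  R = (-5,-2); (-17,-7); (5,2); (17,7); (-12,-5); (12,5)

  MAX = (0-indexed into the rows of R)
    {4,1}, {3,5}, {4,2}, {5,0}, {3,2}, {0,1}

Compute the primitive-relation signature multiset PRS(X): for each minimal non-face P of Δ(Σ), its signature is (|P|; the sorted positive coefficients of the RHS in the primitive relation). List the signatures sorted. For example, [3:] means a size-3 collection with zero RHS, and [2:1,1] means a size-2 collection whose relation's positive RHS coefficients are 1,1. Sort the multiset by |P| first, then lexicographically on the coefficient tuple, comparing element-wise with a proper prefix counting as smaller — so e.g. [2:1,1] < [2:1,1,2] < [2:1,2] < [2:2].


Σ has 9 primitive collections:

  P = {0,2}:  v_{0} + v_{2} = 0  so sig = [2:]
  P = {1,3}:  v_{1} + v_{3} = 0  so sig = [2:]
  P = {4,5}:  v_{4} + v_{5} = 0  so sig = [2:]
  P = {0,3}:  v_{0} + v_{3} = v_{5}  so sig = [2:1]
  P = {0,4}:  v_{0} + v_{4} = v_{1}  so sig = [2:1]
  P = {1,2}:  v_{1} + v_{2} = v_{4}  so sig = [2:1]
  P = {1,5}:  v_{1} + v_{5} = v_{0}  so sig = [2:1]
  P = {2,5}:  v_{2} + v_{5} = v_{3}  so sig = [2:1]
  P = {3,4}:  v_{3} + v_{4} = v_{2}  so sig = [2:1]

Sorted signature multiset PRS(X):
{ [2:] ×3,  [2:1] ×6 }


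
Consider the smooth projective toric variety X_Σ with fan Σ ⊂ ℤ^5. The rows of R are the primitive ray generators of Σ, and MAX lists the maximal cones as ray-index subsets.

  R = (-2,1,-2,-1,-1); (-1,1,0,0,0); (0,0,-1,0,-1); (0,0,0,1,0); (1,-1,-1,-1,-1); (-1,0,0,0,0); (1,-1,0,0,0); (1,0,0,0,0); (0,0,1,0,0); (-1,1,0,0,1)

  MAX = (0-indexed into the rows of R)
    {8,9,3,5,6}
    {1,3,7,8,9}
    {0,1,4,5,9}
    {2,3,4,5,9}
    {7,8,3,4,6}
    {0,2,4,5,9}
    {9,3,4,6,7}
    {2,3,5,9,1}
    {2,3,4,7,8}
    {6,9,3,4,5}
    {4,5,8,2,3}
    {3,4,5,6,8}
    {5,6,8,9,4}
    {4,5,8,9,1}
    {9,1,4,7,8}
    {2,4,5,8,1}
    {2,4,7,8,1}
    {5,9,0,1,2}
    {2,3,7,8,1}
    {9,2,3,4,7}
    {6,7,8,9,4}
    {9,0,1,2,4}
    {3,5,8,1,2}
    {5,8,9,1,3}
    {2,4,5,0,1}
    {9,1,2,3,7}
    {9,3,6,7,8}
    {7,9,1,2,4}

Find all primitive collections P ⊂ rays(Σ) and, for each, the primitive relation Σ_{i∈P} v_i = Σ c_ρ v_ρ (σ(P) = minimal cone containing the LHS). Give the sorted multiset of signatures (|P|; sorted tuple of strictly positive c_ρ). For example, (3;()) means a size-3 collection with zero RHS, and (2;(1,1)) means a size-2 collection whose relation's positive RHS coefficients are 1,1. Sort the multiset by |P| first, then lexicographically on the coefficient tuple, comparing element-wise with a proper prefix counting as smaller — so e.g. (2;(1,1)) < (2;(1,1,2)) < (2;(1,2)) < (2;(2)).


Δ(Σ) — 10 vertices, 11 min non-faces:

  • {1,6}:  v_{1} + v_{6} = 0  ⇒ sig = (2;())
  • {5,7}:  v_{5} + v_{7} = 0  ⇒ sig = (2;())
  • {2,6}:  v_{2} + v_{6} = v_{3} + v_{4}  ⇒ sig = (2;(1,1))
  • {0,6}:  v_{0} + v_{6} = v_{2} + v_{4} + v_{5} + v_{9}  ⇒ sig = (2;(1,1,1,1))
  • {0,7}:  v_{0} + v_{7} = v_{1} + v_{2} + v_{4} + v_{9}  ⇒ sig = (2;(1,1,1,1))
  • {0,3}:  v_{0} + v_{3} = 2·v_{2} + v_{5} + v_{9}  ⇒ sig = (2;(1,1,2))
  • {0,8}:  v_{0} + v_{8} = 2·v_{1} + v_{4} + v_{5}  ⇒ sig = (2;(1,1,2))
  • {1,3,4}:  v_{1} + v_{3} + v_{4} = v_{2}  ⇒ sig = (3;(1))
  • {2,8,9}:  v_{2} + v_{8} + v_{9} = v_{1}  ⇒ sig = (3;(1))
  • {3,4,8,9}:  v_{3} + v_{4} + v_{8} + v_{9} = 0  ⇒ sig = (4;())
  • {1,2,4,5,9}:  v_{1} + v_{2} + v_{4} + v_{5} + v_{9} = v_{0}  ⇒ sig = (5;(1))

so the primitive-relation signature multiset is
    (2;())
    (2;())
    (2;(1,1))
    (2;(1,1,1,1))
    (2;(1,1,1,1))
    (2;(1,1,2))
    (2;(1,1,2))
    (3;(1))
    (3;(1))
    (4;())
    (5;(1))


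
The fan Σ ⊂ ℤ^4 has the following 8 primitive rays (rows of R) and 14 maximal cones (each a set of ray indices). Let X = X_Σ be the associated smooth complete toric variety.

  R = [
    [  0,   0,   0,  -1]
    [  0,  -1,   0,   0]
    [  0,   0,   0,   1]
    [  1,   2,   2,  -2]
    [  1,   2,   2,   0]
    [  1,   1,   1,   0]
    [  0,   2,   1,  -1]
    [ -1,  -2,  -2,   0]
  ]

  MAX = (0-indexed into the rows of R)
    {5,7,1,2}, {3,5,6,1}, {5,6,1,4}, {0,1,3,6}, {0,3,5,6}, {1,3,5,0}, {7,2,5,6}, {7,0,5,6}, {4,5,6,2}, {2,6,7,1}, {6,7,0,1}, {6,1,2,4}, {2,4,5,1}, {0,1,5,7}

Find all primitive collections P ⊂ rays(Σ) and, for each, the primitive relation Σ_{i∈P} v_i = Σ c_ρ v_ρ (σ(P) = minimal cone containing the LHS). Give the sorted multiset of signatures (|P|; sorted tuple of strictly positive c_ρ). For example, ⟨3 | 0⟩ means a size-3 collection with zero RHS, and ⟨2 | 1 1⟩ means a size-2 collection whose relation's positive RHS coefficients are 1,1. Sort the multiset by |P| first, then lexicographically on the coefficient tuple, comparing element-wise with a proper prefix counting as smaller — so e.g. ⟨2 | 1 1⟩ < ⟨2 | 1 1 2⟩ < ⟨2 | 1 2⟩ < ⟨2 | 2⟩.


Δ(Σ) — 8 vertices, 9 min non-faces:

  • {0,2}:  v_{0} + v_{2} = 0 ; sig = ⟨2 | 0⟩
  • {4,7}:  v_{4} + v_{7} = 0 ; sig = ⟨2 | 0⟩
  • {0,4}:  v_{0} + v_{4} = v_{1} + v_{5} + v_{6} ; sig = ⟨2 | 1 1 1⟩
  • {2,3}:  v_{2} + v_{3} = v_{1} + v_{5} + v_{6} ; sig = ⟨2 | 1 1 1⟩
  • {3,7}:  v_{3} + v_{7} = 2·v_{0} ; sig = ⟨2 | 2⟩
  • {3,4}:  v_{3} + v_{4} = 2·v_{1} + 2·v_{5} + 2·v_{6} ; sig = ⟨2 | 2 2 2⟩
  • {0,1,5,6}:  v_{0} + v_{1} + v_{5} + v_{6} = v_{3} ; sig = ⟨4 | 1⟩
  • {1,2,5,6}:  v_{1} + v_{2} + v_{5} + v_{6} = v_{4} ; sig = ⟨4 | 1⟩
  • {1,5,6,7}:  v_{1} + v_{5} + v_{6} + v_{7} = v_{0} ; sig = ⟨4 | 1⟩

Sorted signature multiset PRS(X):
[⟨2 | 0⟩, ⟨2 | 0⟩, ⟨2 | 1 1 1⟩, ⟨2 | 1 1 1⟩, ⟨2 | 2⟩, ⟨2 | 2 2 2⟩, ⟨4 | 1⟩, ⟨4 | 1⟩, ⟨4 | 1⟩]


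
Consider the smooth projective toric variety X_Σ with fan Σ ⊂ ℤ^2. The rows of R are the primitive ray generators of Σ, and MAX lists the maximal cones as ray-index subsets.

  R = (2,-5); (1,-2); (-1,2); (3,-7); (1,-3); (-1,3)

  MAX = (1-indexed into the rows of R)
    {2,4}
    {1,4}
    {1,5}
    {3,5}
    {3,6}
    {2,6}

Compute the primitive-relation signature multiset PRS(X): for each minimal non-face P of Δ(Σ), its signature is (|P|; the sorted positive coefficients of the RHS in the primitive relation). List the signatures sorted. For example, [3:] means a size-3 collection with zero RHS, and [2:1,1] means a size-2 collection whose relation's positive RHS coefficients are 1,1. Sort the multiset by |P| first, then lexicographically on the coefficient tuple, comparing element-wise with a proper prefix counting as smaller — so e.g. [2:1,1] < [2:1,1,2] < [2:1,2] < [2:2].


9 minimal non-faces of Δ(Σ) (on 6 rays):

  • {2,3}:  v_{2} + v_{3} = 0  ⟹  sig = [2:]
  • {5,6}:  v_{5} + v_{6} = 0  ⟹  sig = [2:]
  • {1,2}:  v_{1} + v_{2} = v_{4}  ⟹  sig = [2:1]
  • {1,3}:  v_{1} + v_{3} = v_{5}  ⟹  sig = [2:1]
  • {1,6}:  v_{1} + v_{6} = v_{2}  ⟹  sig = [2:1]
  • {2,5}:  v_{2} + v_{5} = v_{1}  ⟹  sig = [2:1]
  • {3,4}:  v_{3} + v_{4} = v_{1}  ⟹  sig = [2:1]
  • {4,5}:  v_{4} + v_{5} = 2·v_{1}  ⟹  sig = [2:2]
  • {4,6}:  v_{4} + v_{6} = 2·v_{2}  ⟹  sig = [2:2]

so the primitive-relation signature multiset is
    [2:]
    [2:]
    [2:1]
    [2:1]
    [2:1]
    [2:1]
    [2:1]
    [2:2]
    [2:2]


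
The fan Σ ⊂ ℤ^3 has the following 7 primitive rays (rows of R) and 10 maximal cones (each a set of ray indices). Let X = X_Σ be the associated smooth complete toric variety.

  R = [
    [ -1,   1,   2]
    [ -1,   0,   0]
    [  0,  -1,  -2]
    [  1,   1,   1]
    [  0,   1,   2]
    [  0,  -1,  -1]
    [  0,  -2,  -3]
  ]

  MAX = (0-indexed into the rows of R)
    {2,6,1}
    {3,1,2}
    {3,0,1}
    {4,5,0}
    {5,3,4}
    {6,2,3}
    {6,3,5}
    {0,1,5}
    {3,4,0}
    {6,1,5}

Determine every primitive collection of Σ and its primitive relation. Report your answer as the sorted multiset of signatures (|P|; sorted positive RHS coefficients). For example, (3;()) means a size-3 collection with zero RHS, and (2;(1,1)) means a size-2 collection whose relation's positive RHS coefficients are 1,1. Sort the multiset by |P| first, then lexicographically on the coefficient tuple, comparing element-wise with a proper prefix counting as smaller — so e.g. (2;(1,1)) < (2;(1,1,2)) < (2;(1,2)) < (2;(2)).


9 minimal non-faces of Δ(Σ) (on 7 rays):

  • {2,4}:  v_{2} + v_{4} = 0  ⇒ sig = (2;())
  • {0,2}:  v_{0} + v_{2} = v_{1}  ⇒ sig = (2;(1))
  • {1,4}:  v_{1} + v_{4} = v_{0}  ⇒ sig = (2;(1))
  • {2,5}:  v_{2} + v_{5} = v_{6}  ⇒ sig = (2;(1))
  • {4,6}:  v_{4} + v_{6} = v_{5}  ⇒ sig = (2;(1))
  • {0,6}:  v_{0} + v_{6} = v_{1} + v_{5}  ⇒ sig = (2;(1,1))
  • {1,3,5}:  v_{1} + v_{3} + v_{5} = 0  ⇒ sig = (3;())
  • {0,3,5}:  v_{0} + v_{3} + v_{5} = v_{4}  ⇒ sig = (3;(1))
  • {1,3,6}:  v_{1} + v_{3} + v_{6} = v_{2}  ⇒ sig = (3;(1))

so the primitive-relation signature multiset is
    (2;())
    (2;(1))
    (2;(1))
    (2;(1))
    (2;(1))
    (2;(1,1))
    (3;())
    (3;(1))
    (3;(1))


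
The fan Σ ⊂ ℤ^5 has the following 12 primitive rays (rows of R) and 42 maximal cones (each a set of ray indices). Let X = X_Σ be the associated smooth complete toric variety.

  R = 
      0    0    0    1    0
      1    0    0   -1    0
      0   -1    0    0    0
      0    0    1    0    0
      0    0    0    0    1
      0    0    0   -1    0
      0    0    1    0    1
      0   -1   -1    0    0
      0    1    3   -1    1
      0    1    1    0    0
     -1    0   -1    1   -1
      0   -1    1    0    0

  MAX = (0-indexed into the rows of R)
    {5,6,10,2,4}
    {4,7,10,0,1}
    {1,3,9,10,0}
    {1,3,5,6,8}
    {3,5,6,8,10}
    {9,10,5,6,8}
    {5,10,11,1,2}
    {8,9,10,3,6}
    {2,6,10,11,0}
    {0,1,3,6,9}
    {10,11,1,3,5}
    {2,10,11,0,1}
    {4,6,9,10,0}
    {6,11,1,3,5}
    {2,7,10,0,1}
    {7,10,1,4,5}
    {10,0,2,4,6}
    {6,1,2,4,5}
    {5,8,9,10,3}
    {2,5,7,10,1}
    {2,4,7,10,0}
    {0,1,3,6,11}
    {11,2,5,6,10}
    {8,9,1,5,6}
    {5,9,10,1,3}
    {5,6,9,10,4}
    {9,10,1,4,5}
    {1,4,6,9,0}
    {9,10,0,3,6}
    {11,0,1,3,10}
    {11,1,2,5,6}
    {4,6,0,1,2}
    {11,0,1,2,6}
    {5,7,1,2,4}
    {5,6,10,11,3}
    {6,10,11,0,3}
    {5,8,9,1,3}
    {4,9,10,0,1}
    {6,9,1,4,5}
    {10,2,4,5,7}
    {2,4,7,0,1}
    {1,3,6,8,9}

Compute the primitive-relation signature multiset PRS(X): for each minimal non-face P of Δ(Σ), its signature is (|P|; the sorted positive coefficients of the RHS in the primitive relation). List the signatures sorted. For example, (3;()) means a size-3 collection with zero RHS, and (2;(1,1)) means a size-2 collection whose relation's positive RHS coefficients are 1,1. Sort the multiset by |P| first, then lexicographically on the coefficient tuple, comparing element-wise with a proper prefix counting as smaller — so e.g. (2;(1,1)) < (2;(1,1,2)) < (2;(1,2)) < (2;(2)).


Σ has 19 primitive collections:

  {0,5}:  v_{0} + v_{5} = 0 ; sig = (2;())
  {7,9}:  v_{7} + v_{9} = 0 ; sig = (2;())
  {2,3}:  v_{2} + v_{3} = v_{11} ; sig = (2;(1))
  {2,9}:  v_{2} + v_{9} = v_{3} ; sig = (2;(1))
  {3,4}:  v_{3} + v_{4} = v_{6} ; sig = (2;(1))
  {3,7}:  v_{3} + v_{7} = v_{2} ; sig = (2;(1))
  {4,11}:  v_{4} + v_{11} = v_{2} + v_{6} ; sig = (2;(1,1))
  {6,7}:  v_{6} + v_{7} = v_{2} + v_{4} ; sig = (2;(1,1))
  {0,8}:  v_{0} + v_{8} = v_{3} + v_{6} + v_{9} ; sig = (2;(1,1,1))
  {7,8}:  v_{7} + v_{8} = v_{3} + v_{5} + v_{6} ; sig = (2;(1,1,1))
  {2,8}:  v_{2} + v_{8} = 2·v_{3} + v_{5} + v_{6} ; sig = (2;(1,1,2))
  {4,8}:  v_{4} + v_{8} = v_{5} + 2·v_{6} + v_{9} ; sig = (2;(1,1,2))
  {8,11}:  v_{8} + v_{11} = 3·v_{3} + v_{5} + v_{6} ; sig = (2;(1,1,3))
  {7,11}:  v_{7} + v_{11} = 2·v_{2} ; sig = (2;(2))
  {9,11}:  v_{9} + v_{11} = 2·v_{3} ; sig = (2;(2))
  {1,6,10}:  v_{1} + v_{6} + v_{10} = 0 ; sig = (3;())
  {1,8,10}:  v_{1} + v_{8} + v_{10} = v_{3} + v_{5} + v_{9} ; sig = (3;(1,1,1))
  {1,2,4,10}:  v_{1} + v_{2} + v_{4} + v_{10} = v_{7} ; sig = (4;(1))
  {3,5,6,9}:  v_{3} + v_{5} + v_{6} + v_{9} = v_{8} ; sig = (4;(1))

Signatures (|P|; sorted positive RHS coefficients), sorted:
{ (2;()) ×2,  (2;(1)) ×4,  (2;(1,1)) ×2,  (2;(1,1,1)) ×2,  (2;(1,1,2)) ×2,  (2;(1,1,3)),  (2;(2)) ×2,  (3;()),  (3;(1,1,1)),  (4;(1)) ×2 }
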